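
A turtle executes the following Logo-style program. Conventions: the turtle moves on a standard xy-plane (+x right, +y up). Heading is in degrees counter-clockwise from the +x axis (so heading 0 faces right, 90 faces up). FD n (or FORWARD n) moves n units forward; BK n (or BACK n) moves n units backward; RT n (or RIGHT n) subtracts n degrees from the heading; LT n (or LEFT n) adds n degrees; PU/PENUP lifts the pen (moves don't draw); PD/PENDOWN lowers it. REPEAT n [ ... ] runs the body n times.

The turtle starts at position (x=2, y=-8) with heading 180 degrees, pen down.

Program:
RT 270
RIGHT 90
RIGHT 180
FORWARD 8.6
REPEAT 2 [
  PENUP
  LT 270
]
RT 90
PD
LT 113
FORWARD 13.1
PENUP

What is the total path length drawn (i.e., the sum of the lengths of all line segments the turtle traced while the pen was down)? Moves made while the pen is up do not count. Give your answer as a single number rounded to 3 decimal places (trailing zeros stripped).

Executing turtle program step by step:
Start: pos=(2,-8), heading=180, pen down
RT 270: heading 180 -> 270
RT 90: heading 270 -> 180
RT 180: heading 180 -> 0
FD 8.6: (2,-8) -> (10.6,-8) [heading=0, draw]
REPEAT 2 [
  -- iteration 1/2 --
  PU: pen up
  LT 270: heading 0 -> 270
  -- iteration 2/2 --
  PU: pen up
  LT 270: heading 270 -> 180
]
RT 90: heading 180 -> 90
PD: pen down
LT 113: heading 90 -> 203
FD 13.1: (10.6,-8) -> (-1.459,-13.119) [heading=203, draw]
PU: pen up
Final: pos=(-1.459,-13.119), heading=203, 2 segment(s) drawn

Segment lengths:
  seg 1: (2,-8) -> (10.6,-8), length = 8.6
  seg 2: (10.6,-8) -> (-1.459,-13.119), length = 13.1
Total = 21.7

Answer: 21.7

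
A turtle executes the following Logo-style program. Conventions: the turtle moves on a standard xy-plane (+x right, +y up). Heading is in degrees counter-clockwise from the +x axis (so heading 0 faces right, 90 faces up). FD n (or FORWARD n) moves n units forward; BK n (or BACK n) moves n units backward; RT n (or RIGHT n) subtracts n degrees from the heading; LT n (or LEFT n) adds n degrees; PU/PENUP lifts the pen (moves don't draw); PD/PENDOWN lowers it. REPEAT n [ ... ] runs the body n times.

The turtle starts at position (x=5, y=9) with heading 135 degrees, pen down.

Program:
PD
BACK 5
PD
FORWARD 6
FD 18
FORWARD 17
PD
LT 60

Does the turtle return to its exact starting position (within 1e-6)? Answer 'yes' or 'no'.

Executing turtle program step by step:
Start: pos=(5,9), heading=135, pen down
PD: pen down
BK 5: (5,9) -> (8.536,5.464) [heading=135, draw]
PD: pen down
FD 6: (8.536,5.464) -> (4.293,9.707) [heading=135, draw]
FD 18: (4.293,9.707) -> (-8.435,22.435) [heading=135, draw]
FD 17: (-8.435,22.435) -> (-20.456,34.456) [heading=135, draw]
PD: pen down
LT 60: heading 135 -> 195
Final: pos=(-20.456,34.456), heading=195, 4 segment(s) drawn

Start position: (5, 9)
Final position: (-20.456, 34.456)
Distance = 36; >= 1e-6 -> NOT closed

Answer: no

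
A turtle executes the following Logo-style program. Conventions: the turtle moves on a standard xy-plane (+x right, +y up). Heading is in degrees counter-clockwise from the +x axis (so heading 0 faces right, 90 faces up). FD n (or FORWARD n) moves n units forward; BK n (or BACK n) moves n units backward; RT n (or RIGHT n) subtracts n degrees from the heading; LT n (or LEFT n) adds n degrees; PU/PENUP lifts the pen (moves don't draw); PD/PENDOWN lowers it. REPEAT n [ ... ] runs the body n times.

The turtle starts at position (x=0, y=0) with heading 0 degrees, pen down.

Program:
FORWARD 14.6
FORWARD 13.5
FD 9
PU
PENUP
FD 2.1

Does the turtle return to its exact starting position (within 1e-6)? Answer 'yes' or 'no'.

Executing turtle program step by step:
Start: pos=(0,0), heading=0, pen down
FD 14.6: (0,0) -> (14.6,0) [heading=0, draw]
FD 13.5: (14.6,0) -> (28.1,0) [heading=0, draw]
FD 9: (28.1,0) -> (37.1,0) [heading=0, draw]
PU: pen up
PU: pen up
FD 2.1: (37.1,0) -> (39.2,0) [heading=0, move]
Final: pos=(39.2,0), heading=0, 3 segment(s) drawn

Start position: (0, 0)
Final position: (39.2, 0)
Distance = 39.2; >= 1e-6 -> NOT closed

Answer: no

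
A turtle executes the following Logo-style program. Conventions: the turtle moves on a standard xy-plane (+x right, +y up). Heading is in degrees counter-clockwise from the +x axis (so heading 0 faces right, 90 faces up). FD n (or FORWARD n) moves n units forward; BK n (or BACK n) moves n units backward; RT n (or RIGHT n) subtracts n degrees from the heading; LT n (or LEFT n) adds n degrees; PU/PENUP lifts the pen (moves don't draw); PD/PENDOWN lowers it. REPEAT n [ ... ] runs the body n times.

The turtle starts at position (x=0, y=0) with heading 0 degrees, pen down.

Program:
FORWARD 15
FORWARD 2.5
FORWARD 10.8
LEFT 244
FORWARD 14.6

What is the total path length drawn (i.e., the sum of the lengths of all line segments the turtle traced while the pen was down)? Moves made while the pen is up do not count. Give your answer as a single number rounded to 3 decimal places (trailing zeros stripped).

Answer: 42.9

Derivation:
Executing turtle program step by step:
Start: pos=(0,0), heading=0, pen down
FD 15: (0,0) -> (15,0) [heading=0, draw]
FD 2.5: (15,0) -> (17.5,0) [heading=0, draw]
FD 10.8: (17.5,0) -> (28.3,0) [heading=0, draw]
LT 244: heading 0 -> 244
FD 14.6: (28.3,0) -> (21.9,-13.122) [heading=244, draw]
Final: pos=(21.9,-13.122), heading=244, 4 segment(s) drawn

Segment lengths:
  seg 1: (0,0) -> (15,0), length = 15
  seg 2: (15,0) -> (17.5,0), length = 2.5
  seg 3: (17.5,0) -> (28.3,0), length = 10.8
  seg 4: (28.3,0) -> (21.9,-13.122), length = 14.6
Total = 42.9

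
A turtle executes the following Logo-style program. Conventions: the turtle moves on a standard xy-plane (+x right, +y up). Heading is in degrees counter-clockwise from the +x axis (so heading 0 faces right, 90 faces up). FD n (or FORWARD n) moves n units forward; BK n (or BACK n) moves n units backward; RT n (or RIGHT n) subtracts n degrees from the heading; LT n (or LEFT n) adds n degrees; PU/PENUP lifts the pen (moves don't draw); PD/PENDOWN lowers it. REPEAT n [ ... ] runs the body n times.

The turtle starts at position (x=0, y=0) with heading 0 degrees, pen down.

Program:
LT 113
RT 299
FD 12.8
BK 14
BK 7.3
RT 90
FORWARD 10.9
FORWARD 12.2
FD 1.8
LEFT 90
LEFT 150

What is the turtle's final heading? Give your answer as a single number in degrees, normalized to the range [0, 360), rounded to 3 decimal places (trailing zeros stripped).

Executing turtle program step by step:
Start: pos=(0,0), heading=0, pen down
LT 113: heading 0 -> 113
RT 299: heading 113 -> 174
FD 12.8: (0,0) -> (-12.73,1.338) [heading=174, draw]
BK 14: (-12.73,1.338) -> (1.193,-0.125) [heading=174, draw]
BK 7.3: (1.193,-0.125) -> (8.453,-0.888) [heading=174, draw]
RT 90: heading 174 -> 84
FD 10.9: (8.453,-0.888) -> (9.593,9.952) [heading=84, draw]
FD 12.2: (9.593,9.952) -> (10.868,22.085) [heading=84, draw]
FD 1.8: (10.868,22.085) -> (11.056,23.875) [heading=84, draw]
LT 90: heading 84 -> 174
LT 150: heading 174 -> 324
Final: pos=(11.056,23.875), heading=324, 6 segment(s) drawn

Answer: 324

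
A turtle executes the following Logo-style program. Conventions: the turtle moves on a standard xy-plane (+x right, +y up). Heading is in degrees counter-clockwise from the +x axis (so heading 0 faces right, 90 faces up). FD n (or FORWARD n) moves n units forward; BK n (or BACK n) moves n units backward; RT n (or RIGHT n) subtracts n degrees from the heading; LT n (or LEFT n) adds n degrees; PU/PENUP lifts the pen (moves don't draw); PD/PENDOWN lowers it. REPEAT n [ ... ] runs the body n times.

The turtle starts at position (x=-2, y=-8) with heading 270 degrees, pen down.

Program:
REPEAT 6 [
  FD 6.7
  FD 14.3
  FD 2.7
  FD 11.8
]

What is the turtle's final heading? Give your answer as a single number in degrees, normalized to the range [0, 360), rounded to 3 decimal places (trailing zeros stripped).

Answer: 270

Derivation:
Executing turtle program step by step:
Start: pos=(-2,-8), heading=270, pen down
REPEAT 6 [
  -- iteration 1/6 --
  FD 6.7: (-2,-8) -> (-2,-14.7) [heading=270, draw]
  FD 14.3: (-2,-14.7) -> (-2,-29) [heading=270, draw]
  FD 2.7: (-2,-29) -> (-2,-31.7) [heading=270, draw]
  FD 11.8: (-2,-31.7) -> (-2,-43.5) [heading=270, draw]
  -- iteration 2/6 --
  FD 6.7: (-2,-43.5) -> (-2,-50.2) [heading=270, draw]
  FD 14.3: (-2,-50.2) -> (-2,-64.5) [heading=270, draw]
  FD 2.7: (-2,-64.5) -> (-2,-67.2) [heading=270, draw]
  FD 11.8: (-2,-67.2) -> (-2,-79) [heading=270, draw]
  -- iteration 3/6 --
  FD 6.7: (-2,-79) -> (-2,-85.7) [heading=270, draw]
  FD 14.3: (-2,-85.7) -> (-2,-100) [heading=270, draw]
  FD 2.7: (-2,-100) -> (-2,-102.7) [heading=270, draw]
  FD 11.8: (-2,-102.7) -> (-2,-114.5) [heading=270, draw]
  -- iteration 4/6 --
  FD 6.7: (-2,-114.5) -> (-2,-121.2) [heading=270, draw]
  FD 14.3: (-2,-121.2) -> (-2,-135.5) [heading=270, draw]
  FD 2.7: (-2,-135.5) -> (-2,-138.2) [heading=270, draw]
  FD 11.8: (-2,-138.2) -> (-2,-150) [heading=270, draw]
  -- iteration 5/6 --
  FD 6.7: (-2,-150) -> (-2,-156.7) [heading=270, draw]
  FD 14.3: (-2,-156.7) -> (-2,-171) [heading=270, draw]
  FD 2.7: (-2,-171) -> (-2,-173.7) [heading=270, draw]
  FD 11.8: (-2,-173.7) -> (-2,-185.5) [heading=270, draw]
  -- iteration 6/6 --
  FD 6.7: (-2,-185.5) -> (-2,-192.2) [heading=270, draw]
  FD 14.3: (-2,-192.2) -> (-2,-206.5) [heading=270, draw]
  FD 2.7: (-2,-206.5) -> (-2,-209.2) [heading=270, draw]
  FD 11.8: (-2,-209.2) -> (-2,-221) [heading=270, draw]
]
Final: pos=(-2,-221), heading=270, 24 segment(s) drawn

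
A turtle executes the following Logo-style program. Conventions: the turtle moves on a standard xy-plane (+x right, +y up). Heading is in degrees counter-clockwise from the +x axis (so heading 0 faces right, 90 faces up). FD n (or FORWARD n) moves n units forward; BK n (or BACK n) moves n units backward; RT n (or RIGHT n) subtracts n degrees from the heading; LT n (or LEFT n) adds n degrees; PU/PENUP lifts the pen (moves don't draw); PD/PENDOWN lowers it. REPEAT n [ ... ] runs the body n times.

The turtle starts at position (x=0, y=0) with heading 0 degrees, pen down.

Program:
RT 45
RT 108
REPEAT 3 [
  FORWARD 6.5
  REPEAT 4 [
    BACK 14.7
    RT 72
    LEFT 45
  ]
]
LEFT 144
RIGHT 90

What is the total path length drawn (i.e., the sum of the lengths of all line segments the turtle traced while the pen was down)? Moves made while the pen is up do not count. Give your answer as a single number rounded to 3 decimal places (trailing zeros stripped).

Answer: 195.9

Derivation:
Executing turtle program step by step:
Start: pos=(0,0), heading=0, pen down
RT 45: heading 0 -> 315
RT 108: heading 315 -> 207
REPEAT 3 [
  -- iteration 1/3 --
  FD 6.5: (0,0) -> (-5.792,-2.951) [heading=207, draw]
  REPEAT 4 [
    -- iteration 1/4 --
    BK 14.7: (-5.792,-2.951) -> (7.306,3.723) [heading=207, draw]
    RT 72: heading 207 -> 135
    LT 45: heading 135 -> 180
    -- iteration 2/4 --
    BK 14.7: (7.306,3.723) -> (22.006,3.723) [heading=180, draw]
    RT 72: heading 180 -> 108
    LT 45: heading 108 -> 153
    -- iteration 3/4 --
    BK 14.7: (22.006,3.723) -> (35.104,-2.951) [heading=153, draw]
    RT 72: heading 153 -> 81
    LT 45: heading 81 -> 126
    -- iteration 4/4 --
    BK 14.7: (35.104,-2.951) -> (43.744,-14.843) [heading=126, draw]
    RT 72: heading 126 -> 54
    LT 45: heading 54 -> 99
  ]
  -- iteration 2/3 --
  FD 6.5: (43.744,-14.843) -> (42.728,-8.424) [heading=99, draw]
  REPEAT 4 [
    -- iteration 1/4 --
    BK 14.7: (42.728,-8.424) -> (45.027,-22.943) [heading=99, draw]
    RT 72: heading 99 -> 27
    LT 45: heading 27 -> 72
    -- iteration 2/4 --
    BK 14.7: (45.027,-22.943) -> (40.485,-36.923) [heading=72, draw]
    RT 72: heading 72 -> 0
    LT 45: heading 0 -> 45
    -- iteration 3/4 --
    BK 14.7: (40.485,-36.923) -> (30.09,-47.318) [heading=45, draw]
    RT 72: heading 45 -> 333
    LT 45: heading 333 -> 18
    -- iteration 4/4 --
    BK 14.7: (30.09,-47.318) -> (16.11,-51.86) [heading=18, draw]
    RT 72: heading 18 -> 306
    LT 45: heading 306 -> 351
  ]
  -- iteration 3/3 --
  FD 6.5: (16.11,-51.86) -> (22.53,-52.877) [heading=351, draw]
  REPEAT 4 [
    -- iteration 1/4 --
    BK 14.7: (22.53,-52.877) -> (8.011,-50.577) [heading=351, draw]
    RT 72: heading 351 -> 279
    LT 45: heading 279 -> 324
    -- iteration 2/4 --
    BK 14.7: (8.011,-50.577) -> (-3.882,-41.937) [heading=324, draw]
    RT 72: heading 324 -> 252
    LT 45: heading 252 -> 297
    -- iteration 3/4 --
    BK 14.7: (-3.882,-41.937) -> (-10.556,-28.839) [heading=297, draw]
    RT 72: heading 297 -> 225
    LT 45: heading 225 -> 270
    -- iteration 4/4 --
    BK 14.7: (-10.556,-28.839) -> (-10.556,-14.139) [heading=270, draw]
    RT 72: heading 270 -> 198
    LT 45: heading 198 -> 243
  ]
]
LT 144: heading 243 -> 27
RT 90: heading 27 -> 297
Final: pos=(-10.556,-14.139), heading=297, 15 segment(s) drawn

Segment lengths:
  seg 1: (0,0) -> (-5.792,-2.951), length = 6.5
  seg 2: (-5.792,-2.951) -> (7.306,3.723), length = 14.7
  seg 3: (7.306,3.723) -> (22.006,3.723), length = 14.7
  seg 4: (22.006,3.723) -> (35.104,-2.951), length = 14.7
  seg 5: (35.104,-2.951) -> (43.744,-14.843), length = 14.7
  seg 6: (43.744,-14.843) -> (42.728,-8.424), length = 6.5
  seg 7: (42.728,-8.424) -> (45.027,-22.943), length = 14.7
  seg 8: (45.027,-22.943) -> (40.485,-36.923), length = 14.7
  seg 9: (40.485,-36.923) -> (30.09,-47.318), length = 14.7
  seg 10: (30.09,-47.318) -> (16.11,-51.86), length = 14.7
  seg 11: (16.11,-51.86) -> (22.53,-52.877), length = 6.5
  seg 12: (22.53,-52.877) -> (8.011,-50.577), length = 14.7
  seg 13: (8.011,-50.577) -> (-3.882,-41.937), length = 14.7
  seg 14: (-3.882,-41.937) -> (-10.556,-28.839), length = 14.7
  seg 15: (-10.556,-28.839) -> (-10.556,-14.139), length = 14.7
Total = 195.9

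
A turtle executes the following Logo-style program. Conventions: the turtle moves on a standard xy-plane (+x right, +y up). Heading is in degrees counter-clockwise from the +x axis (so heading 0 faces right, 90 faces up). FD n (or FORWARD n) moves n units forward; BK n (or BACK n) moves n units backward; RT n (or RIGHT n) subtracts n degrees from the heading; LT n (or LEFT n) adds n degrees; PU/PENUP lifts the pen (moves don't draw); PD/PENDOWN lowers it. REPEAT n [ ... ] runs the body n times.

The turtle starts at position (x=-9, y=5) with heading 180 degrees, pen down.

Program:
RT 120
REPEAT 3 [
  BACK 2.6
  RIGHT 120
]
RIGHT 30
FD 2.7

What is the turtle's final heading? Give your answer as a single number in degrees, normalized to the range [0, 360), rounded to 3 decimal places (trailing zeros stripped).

Answer: 30

Derivation:
Executing turtle program step by step:
Start: pos=(-9,5), heading=180, pen down
RT 120: heading 180 -> 60
REPEAT 3 [
  -- iteration 1/3 --
  BK 2.6: (-9,5) -> (-10.3,2.748) [heading=60, draw]
  RT 120: heading 60 -> 300
  -- iteration 2/3 --
  BK 2.6: (-10.3,2.748) -> (-11.6,5) [heading=300, draw]
  RT 120: heading 300 -> 180
  -- iteration 3/3 --
  BK 2.6: (-11.6,5) -> (-9,5) [heading=180, draw]
  RT 120: heading 180 -> 60
]
RT 30: heading 60 -> 30
FD 2.7: (-9,5) -> (-6.662,6.35) [heading=30, draw]
Final: pos=(-6.662,6.35), heading=30, 4 segment(s) drawn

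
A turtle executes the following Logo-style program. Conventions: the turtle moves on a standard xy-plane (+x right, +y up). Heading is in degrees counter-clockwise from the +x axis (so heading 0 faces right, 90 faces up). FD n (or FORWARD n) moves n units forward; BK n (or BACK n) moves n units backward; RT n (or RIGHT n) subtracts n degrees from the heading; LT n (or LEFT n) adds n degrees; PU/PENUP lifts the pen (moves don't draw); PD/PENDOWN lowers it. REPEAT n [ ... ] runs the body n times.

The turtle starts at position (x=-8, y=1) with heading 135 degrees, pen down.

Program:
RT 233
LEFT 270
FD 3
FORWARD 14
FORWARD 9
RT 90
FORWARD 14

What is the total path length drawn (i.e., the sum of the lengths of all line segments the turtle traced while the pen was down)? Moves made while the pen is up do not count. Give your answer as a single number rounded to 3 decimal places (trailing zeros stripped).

Answer: 40

Derivation:
Executing turtle program step by step:
Start: pos=(-8,1), heading=135, pen down
RT 233: heading 135 -> 262
LT 270: heading 262 -> 172
FD 3: (-8,1) -> (-10.971,1.418) [heading=172, draw]
FD 14: (-10.971,1.418) -> (-24.835,3.366) [heading=172, draw]
FD 9: (-24.835,3.366) -> (-33.747,4.619) [heading=172, draw]
RT 90: heading 172 -> 82
FD 14: (-33.747,4.619) -> (-31.799,18.482) [heading=82, draw]
Final: pos=(-31.799,18.482), heading=82, 4 segment(s) drawn

Segment lengths:
  seg 1: (-8,1) -> (-10.971,1.418), length = 3
  seg 2: (-10.971,1.418) -> (-24.835,3.366), length = 14
  seg 3: (-24.835,3.366) -> (-33.747,4.619), length = 9
  seg 4: (-33.747,4.619) -> (-31.799,18.482), length = 14
Total = 40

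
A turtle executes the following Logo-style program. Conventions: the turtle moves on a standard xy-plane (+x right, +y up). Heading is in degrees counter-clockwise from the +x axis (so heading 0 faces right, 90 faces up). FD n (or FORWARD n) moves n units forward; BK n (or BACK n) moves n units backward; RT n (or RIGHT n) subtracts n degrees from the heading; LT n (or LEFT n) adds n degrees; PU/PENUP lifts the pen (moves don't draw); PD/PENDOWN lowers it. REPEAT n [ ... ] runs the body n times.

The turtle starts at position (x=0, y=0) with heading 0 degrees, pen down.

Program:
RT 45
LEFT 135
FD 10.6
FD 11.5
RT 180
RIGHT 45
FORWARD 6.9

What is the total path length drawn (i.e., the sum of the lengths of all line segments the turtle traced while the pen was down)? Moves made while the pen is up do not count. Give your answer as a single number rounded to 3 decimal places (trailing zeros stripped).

Executing turtle program step by step:
Start: pos=(0,0), heading=0, pen down
RT 45: heading 0 -> 315
LT 135: heading 315 -> 90
FD 10.6: (0,0) -> (0,10.6) [heading=90, draw]
FD 11.5: (0,10.6) -> (0,22.1) [heading=90, draw]
RT 180: heading 90 -> 270
RT 45: heading 270 -> 225
FD 6.9: (0,22.1) -> (-4.879,17.221) [heading=225, draw]
Final: pos=(-4.879,17.221), heading=225, 3 segment(s) drawn

Segment lengths:
  seg 1: (0,0) -> (0,10.6), length = 10.6
  seg 2: (0,10.6) -> (0,22.1), length = 11.5
  seg 3: (0,22.1) -> (-4.879,17.221), length = 6.9
Total = 29

Answer: 29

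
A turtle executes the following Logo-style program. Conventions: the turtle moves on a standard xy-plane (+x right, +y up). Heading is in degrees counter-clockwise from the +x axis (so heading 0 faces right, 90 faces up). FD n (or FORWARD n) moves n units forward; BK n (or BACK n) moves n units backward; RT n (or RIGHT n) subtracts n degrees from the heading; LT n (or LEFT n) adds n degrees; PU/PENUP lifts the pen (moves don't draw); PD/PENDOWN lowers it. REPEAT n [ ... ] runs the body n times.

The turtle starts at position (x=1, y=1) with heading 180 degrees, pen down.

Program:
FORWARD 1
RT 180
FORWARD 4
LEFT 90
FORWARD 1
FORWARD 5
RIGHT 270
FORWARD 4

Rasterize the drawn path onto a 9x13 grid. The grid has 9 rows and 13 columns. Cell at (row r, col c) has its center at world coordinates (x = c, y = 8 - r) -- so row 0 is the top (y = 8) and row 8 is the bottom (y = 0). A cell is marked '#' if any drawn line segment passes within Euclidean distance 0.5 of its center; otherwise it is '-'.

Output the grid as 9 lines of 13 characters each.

Segment 0: (1,1) -> (0,1)
Segment 1: (0,1) -> (4,1)
Segment 2: (4,1) -> (4,2)
Segment 3: (4,2) -> (4,7)
Segment 4: (4,7) -> (0,7)

Answer: -------------
#####--------
----#--------
----#--------
----#--------
----#--------
----#--------
#####--------
-------------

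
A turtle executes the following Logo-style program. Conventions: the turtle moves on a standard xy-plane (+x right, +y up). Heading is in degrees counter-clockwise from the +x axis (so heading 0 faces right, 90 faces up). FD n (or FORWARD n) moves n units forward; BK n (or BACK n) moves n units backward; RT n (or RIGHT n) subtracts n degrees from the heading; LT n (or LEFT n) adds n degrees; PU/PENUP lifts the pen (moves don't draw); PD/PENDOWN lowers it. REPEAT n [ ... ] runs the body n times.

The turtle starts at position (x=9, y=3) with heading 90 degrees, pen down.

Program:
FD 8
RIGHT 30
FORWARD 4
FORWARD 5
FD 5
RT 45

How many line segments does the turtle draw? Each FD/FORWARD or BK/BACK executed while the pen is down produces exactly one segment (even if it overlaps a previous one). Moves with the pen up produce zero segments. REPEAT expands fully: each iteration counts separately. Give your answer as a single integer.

Executing turtle program step by step:
Start: pos=(9,3), heading=90, pen down
FD 8: (9,3) -> (9,11) [heading=90, draw]
RT 30: heading 90 -> 60
FD 4: (9,11) -> (11,14.464) [heading=60, draw]
FD 5: (11,14.464) -> (13.5,18.794) [heading=60, draw]
FD 5: (13.5,18.794) -> (16,23.124) [heading=60, draw]
RT 45: heading 60 -> 15
Final: pos=(16,23.124), heading=15, 4 segment(s) drawn
Segments drawn: 4

Answer: 4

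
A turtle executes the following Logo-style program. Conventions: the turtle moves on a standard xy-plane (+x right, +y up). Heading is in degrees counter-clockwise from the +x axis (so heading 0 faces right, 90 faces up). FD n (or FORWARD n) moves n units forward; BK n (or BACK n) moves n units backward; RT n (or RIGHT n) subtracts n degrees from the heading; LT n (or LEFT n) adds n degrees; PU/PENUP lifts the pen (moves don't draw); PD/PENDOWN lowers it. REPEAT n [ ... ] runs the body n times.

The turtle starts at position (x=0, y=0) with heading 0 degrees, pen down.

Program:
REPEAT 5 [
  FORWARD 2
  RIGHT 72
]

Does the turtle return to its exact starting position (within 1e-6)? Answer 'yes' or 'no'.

Executing turtle program step by step:
Start: pos=(0,0), heading=0, pen down
REPEAT 5 [
  -- iteration 1/5 --
  FD 2: (0,0) -> (2,0) [heading=0, draw]
  RT 72: heading 0 -> 288
  -- iteration 2/5 --
  FD 2: (2,0) -> (2.618,-1.902) [heading=288, draw]
  RT 72: heading 288 -> 216
  -- iteration 3/5 --
  FD 2: (2.618,-1.902) -> (1,-3.078) [heading=216, draw]
  RT 72: heading 216 -> 144
  -- iteration 4/5 --
  FD 2: (1,-3.078) -> (-0.618,-1.902) [heading=144, draw]
  RT 72: heading 144 -> 72
  -- iteration 5/5 --
  FD 2: (-0.618,-1.902) -> (0,0) [heading=72, draw]
  RT 72: heading 72 -> 0
]
Final: pos=(0,0), heading=0, 5 segment(s) drawn

Start position: (0, 0)
Final position: (0, 0)
Distance = 0; < 1e-6 -> CLOSED

Answer: yes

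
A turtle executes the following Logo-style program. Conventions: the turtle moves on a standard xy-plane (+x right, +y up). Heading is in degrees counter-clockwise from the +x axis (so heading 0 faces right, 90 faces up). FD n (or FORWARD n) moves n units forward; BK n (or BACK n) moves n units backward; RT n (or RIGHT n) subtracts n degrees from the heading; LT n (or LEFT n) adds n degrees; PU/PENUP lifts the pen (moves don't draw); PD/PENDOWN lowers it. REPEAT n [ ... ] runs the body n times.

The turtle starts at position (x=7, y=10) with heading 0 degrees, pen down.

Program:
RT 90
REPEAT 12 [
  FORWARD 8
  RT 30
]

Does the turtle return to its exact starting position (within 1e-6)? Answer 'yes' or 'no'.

Executing turtle program step by step:
Start: pos=(7,10), heading=0, pen down
RT 90: heading 0 -> 270
REPEAT 12 [
  -- iteration 1/12 --
  FD 8: (7,10) -> (7,2) [heading=270, draw]
  RT 30: heading 270 -> 240
  -- iteration 2/12 --
  FD 8: (7,2) -> (3,-4.928) [heading=240, draw]
  RT 30: heading 240 -> 210
  -- iteration 3/12 --
  FD 8: (3,-4.928) -> (-3.928,-8.928) [heading=210, draw]
  RT 30: heading 210 -> 180
  -- iteration 4/12 --
  FD 8: (-3.928,-8.928) -> (-11.928,-8.928) [heading=180, draw]
  RT 30: heading 180 -> 150
  -- iteration 5/12 --
  FD 8: (-11.928,-8.928) -> (-18.856,-4.928) [heading=150, draw]
  RT 30: heading 150 -> 120
  -- iteration 6/12 --
  FD 8: (-18.856,-4.928) -> (-22.856,2) [heading=120, draw]
  RT 30: heading 120 -> 90
  -- iteration 7/12 --
  FD 8: (-22.856,2) -> (-22.856,10) [heading=90, draw]
  RT 30: heading 90 -> 60
  -- iteration 8/12 --
  FD 8: (-22.856,10) -> (-18.856,16.928) [heading=60, draw]
  RT 30: heading 60 -> 30
  -- iteration 9/12 --
  FD 8: (-18.856,16.928) -> (-11.928,20.928) [heading=30, draw]
  RT 30: heading 30 -> 0
  -- iteration 10/12 --
  FD 8: (-11.928,20.928) -> (-3.928,20.928) [heading=0, draw]
  RT 30: heading 0 -> 330
  -- iteration 11/12 --
  FD 8: (-3.928,20.928) -> (3,16.928) [heading=330, draw]
  RT 30: heading 330 -> 300
  -- iteration 12/12 --
  FD 8: (3,16.928) -> (7,10) [heading=300, draw]
  RT 30: heading 300 -> 270
]
Final: pos=(7,10), heading=270, 12 segment(s) drawn

Start position: (7, 10)
Final position: (7, 10)
Distance = 0; < 1e-6 -> CLOSED

Answer: yes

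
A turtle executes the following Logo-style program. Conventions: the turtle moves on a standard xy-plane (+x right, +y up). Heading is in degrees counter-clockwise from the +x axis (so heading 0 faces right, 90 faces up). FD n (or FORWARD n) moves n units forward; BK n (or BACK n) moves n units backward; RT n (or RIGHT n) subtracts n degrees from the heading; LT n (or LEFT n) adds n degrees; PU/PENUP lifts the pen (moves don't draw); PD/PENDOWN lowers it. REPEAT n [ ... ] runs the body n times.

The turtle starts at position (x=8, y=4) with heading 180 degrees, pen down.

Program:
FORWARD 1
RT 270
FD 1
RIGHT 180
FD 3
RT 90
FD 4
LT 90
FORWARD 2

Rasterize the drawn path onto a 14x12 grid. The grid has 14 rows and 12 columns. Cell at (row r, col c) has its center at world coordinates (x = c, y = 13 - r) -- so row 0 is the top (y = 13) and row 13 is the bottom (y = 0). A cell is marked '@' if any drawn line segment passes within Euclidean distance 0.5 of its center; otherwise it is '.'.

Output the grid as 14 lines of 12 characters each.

Answer: ............
............
............
............
............
...........@
...........@
.......@@@@@
.......@....
.......@@...
.......@....
............
............
............

Derivation:
Segment 0: (8,4) -> (7,4)
Segment 1: (7,4) -> (7,3)
Segment 2: (7,3) -> (7,6)
Segment 3: (7,6) -> (11,6)
Segment 4: (11,6) -> (11,8)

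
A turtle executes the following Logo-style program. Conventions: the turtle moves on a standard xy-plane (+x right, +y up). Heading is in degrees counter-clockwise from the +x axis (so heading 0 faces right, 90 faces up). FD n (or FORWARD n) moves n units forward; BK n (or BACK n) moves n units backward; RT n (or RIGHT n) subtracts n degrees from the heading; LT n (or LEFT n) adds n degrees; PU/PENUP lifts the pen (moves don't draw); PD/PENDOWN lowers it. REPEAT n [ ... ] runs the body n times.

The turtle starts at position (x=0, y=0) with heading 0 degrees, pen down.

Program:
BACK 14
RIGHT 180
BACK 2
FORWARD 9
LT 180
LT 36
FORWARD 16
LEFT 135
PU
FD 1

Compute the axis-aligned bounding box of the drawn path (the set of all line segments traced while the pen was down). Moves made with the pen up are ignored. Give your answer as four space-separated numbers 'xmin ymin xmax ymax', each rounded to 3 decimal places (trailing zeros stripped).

Executing turtle program step by step:
Start: pos=(0,0), heading=0, pen down
BK 14: (0,0) -> (-14,0) [heading=0, draw]
RT 180: heading 0 -> 180
BK 2: (-14,0) -> (-12,0) [heading=180, draw]
FD 9: (-12,0) -> (-21,0) [heading=180, draw]
LT 180: heading 180 -> 0
LT 36: heading 0 -> 36
FD 16: (-21,0) -> (-8.056,9.405) [heading=36, draw]
LT 135: heading 36 -> 171
PU: pen up
FD 1: (-8.056,9.405) -> (-9.043,9.561) [heading=171, move]
Final: pos=(-9.043,9.561), heading=171, 4 segment(s) drawn

Segment endpoints: x in {-21, -14, -12, -8.056, 0}, y in {0, 0, 0, 9.405}
xmin=-21, ymin=0, xmax=0, ymax=9.405

Answer: -21 0 0 9.405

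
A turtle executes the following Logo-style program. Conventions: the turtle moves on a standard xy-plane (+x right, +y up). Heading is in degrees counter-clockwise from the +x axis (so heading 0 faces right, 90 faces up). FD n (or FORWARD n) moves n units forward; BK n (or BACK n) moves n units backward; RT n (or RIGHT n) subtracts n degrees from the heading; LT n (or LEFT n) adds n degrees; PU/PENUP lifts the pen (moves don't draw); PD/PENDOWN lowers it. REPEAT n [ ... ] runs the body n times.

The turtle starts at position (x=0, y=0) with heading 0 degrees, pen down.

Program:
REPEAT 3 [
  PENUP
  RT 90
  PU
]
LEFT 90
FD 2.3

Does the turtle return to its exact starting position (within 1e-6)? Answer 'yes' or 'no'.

Answer: no

Derivation:
Executing turtle program step by step:
Start: pos=(0,0), heading=0, pen down
REPEAT 3 [
  -- iteration 1/3 --
  PU: pen up
  RT 90: heading 0 -> 270
  PU: pen up
  -- iteration 2/3 --
  PU: pen up
  RT 90: heading 270 -> 180
  PU: pen up
  -- iteration 3/3 --
  PU: pen up
  RT 90: heading 180 -> 90
  PU: pen up
]
LT 90: heading 90 -> 180
FD 2.3: (0,0) -> (-2.3,0) [heading=180, move]
Final: pos=(-2.3,0), heading=180, 0 segment(s) drawn

Start position: (0, 0)
Final position: (-2.3, 0)
Distance = 2.3; >= 1e-6 -> NOT closed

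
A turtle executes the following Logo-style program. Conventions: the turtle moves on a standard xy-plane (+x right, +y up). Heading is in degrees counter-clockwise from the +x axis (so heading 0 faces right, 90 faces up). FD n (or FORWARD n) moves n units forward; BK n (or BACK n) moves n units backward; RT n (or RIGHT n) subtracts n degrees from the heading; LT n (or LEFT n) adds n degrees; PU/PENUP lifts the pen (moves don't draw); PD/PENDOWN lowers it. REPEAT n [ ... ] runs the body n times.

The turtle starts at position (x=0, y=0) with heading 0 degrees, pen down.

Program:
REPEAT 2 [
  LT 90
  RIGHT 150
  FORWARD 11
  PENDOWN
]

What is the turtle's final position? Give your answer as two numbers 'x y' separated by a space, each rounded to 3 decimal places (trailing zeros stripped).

Executing turtle program step by step:
Start: pos=(0,0), heading=0, pen down
REPEAT 2 [
  -- iteration 1/2 --
  LT 90: heading 0 -> 90
  RT 150: heading 90 -> 300
  FD 11: (0,0) -> (5.5,-9.526) [heading=300, draw]
  PD: pen down
  -- iteration 2/2 --
  LT 90: heading 300 -> 30
  RT 150: heading 30 -> 240
  FD 11: (5.5,-9.526) -> (0,-19.053) [heading=240, draw]
  PD: pen down
]
Final: pos=(0,-19.053), heading=240, 2 segment(s) drawn

Answer: 0 -19.053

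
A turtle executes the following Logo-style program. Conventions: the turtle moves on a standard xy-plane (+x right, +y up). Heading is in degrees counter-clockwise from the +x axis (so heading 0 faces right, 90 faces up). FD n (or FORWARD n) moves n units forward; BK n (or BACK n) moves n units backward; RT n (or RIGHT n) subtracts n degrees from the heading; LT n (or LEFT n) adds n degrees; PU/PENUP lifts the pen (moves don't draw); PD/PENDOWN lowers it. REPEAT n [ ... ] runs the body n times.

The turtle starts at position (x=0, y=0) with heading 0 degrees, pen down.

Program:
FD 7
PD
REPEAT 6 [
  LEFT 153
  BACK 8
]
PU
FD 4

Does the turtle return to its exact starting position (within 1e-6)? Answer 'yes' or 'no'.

Executing turtle program step by step:
Start: pos=(0,0), heading=0, pen down
FD 7: (0,0) -> (7,0) [heading=0, draw]
PD: pen down
REPEAT 6 [
  -- iteration 1/6 --
  LT 153: heading 0 -> 153
  BK 8: (7,0) -> (14.128,-3.632) [heading=153, draw]
  -- iteration 2/6 --
  LT 153: heading 153 -> 306
  BK 8: (14.128,-3.632) -> (9.426,2.84) [heading=306, draw]
  -- iteration 3/6 --
  LT 153: heading 306 -> 99
  BK 8: (9.426,2.84) -> (10.677,-5.061) [heading=99, draw]
  -- iteration 4/6 --
  LT 153: heading 99 -> 252
  BK 8: (10.677,-5.061) -> (13.149,2.547) [heading=252, draw]
  -- iteration 5/6 --
  LT 153: heading 252 -> 45
  BK 8: (13.149,2.547) -> (7.493,-3.11) [heading=45, draw]
  -- iteration 6/6 --
  LT 153: heading 45 -> 198
  BK 8: (7.493,-3.11) -> (15.101,-0.638) [heading=198, draw]
]
PU: pen up
FD 4: (15.101,-0.638) -> (11.297,-1.874) [heading=198, move]
Final: pos=(11.297,-1.874), heading=198, 7 segment(s) drawn

Start position: (0, 0)
Final position: (11.297, -1.874)
Distance = 11.451; >= 1e-6 -> NOT closed

Answer: no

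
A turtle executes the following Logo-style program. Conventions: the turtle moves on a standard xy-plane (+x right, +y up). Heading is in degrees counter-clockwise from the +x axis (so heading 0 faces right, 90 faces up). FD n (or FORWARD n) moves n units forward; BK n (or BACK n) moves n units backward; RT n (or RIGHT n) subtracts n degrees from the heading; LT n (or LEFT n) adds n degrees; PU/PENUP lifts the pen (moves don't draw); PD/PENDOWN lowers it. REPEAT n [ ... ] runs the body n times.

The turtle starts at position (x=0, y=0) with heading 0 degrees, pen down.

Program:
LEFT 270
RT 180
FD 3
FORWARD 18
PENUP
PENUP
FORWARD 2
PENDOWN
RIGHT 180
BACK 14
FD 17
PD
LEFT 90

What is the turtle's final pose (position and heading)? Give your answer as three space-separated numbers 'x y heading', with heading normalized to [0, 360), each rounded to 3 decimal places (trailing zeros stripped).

Answer: 0 20 0

Derivation:
Executing turtle program step by step:
Start: pos=(0,0), heading=0, pen down
LT 270: heading 0 -> 270
RT 180: heading 270 -> 90
FD 3: (0,0) -> (0,3) [heading=90, draw]
FD 18: (0,3) -> (0,21) [heading=90, draw]
PU: pen up
PU: pen up
FD 2: (0,21) -> (0,23) [heading=90, move]
PD: pen down
RT 180: heading 90 -> 270
BK 14: (0,23) -> (0,37) [heading=270, draw]
FD 17: (0,37) -> (0,20) [heading=270, draw]
PD: pen down
LT 90: heading 270 -> 0
Final: pos=(0,20), heading=0, 4 segment(s) drawn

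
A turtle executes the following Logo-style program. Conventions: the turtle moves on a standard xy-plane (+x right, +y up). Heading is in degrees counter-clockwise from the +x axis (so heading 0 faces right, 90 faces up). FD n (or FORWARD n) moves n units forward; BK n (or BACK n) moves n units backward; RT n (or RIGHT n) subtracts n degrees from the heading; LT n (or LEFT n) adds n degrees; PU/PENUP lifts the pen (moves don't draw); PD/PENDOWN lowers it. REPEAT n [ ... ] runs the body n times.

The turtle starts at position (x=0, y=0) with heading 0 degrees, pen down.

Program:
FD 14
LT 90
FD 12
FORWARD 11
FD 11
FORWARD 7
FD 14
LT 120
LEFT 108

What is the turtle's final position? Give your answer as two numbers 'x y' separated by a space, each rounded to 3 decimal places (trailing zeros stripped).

Answer: 14 55

Derivation:
Executing turtle program step by step:
Start: pos=(0,0), heading=0, pen down
FD 14: (0,0) -> (14,0) [heading=0, draw]
LT 90: heading 0 -> 90
FD 12: (14,0) -> (14,12) [heading=90, draw]
FD 11: (14,12) -> (14,23) [heading=90, draw]
FD 11: (14,23) -> (14,34) [heading=90, draw]
FD 7: (14,34) -> (14,41) [heading=90, draw]
FD 14: (14,41) -> (14,55) [heading=90, draw]
LT 120: heading 90 -> 210
LT 108: heading 210 -> 318
Final: pos=(14,55), heading=318, 6 segment(s) drawn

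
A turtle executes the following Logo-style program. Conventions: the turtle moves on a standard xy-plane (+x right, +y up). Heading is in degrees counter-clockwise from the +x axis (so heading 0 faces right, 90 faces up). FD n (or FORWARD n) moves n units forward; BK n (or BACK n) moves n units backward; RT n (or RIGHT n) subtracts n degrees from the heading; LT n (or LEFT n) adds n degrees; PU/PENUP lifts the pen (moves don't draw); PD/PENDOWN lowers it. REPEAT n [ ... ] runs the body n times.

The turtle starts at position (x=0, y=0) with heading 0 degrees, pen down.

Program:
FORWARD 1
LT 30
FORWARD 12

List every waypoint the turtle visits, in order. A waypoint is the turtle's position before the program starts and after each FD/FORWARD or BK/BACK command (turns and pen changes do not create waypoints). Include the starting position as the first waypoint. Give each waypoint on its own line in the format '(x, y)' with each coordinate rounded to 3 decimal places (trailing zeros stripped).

Executing turtle program step by step:
Start: pos=(0,0), heading=0, pen down
FD 1: (0,0) -> (1,0) [heading=0, draw]
LT 30: heading 0 -> 30
FD 12: (1,0) -> (11.392,6) [heading=30, draw]
Final: pos=(11.392,6), heading=30, 2 segment(s) drawn
Waypoints (3 total):
(0, 0)
(1, 0)
(11.392, 6)

Answer: (0, 0)
(1, 0)
(11.392, 6)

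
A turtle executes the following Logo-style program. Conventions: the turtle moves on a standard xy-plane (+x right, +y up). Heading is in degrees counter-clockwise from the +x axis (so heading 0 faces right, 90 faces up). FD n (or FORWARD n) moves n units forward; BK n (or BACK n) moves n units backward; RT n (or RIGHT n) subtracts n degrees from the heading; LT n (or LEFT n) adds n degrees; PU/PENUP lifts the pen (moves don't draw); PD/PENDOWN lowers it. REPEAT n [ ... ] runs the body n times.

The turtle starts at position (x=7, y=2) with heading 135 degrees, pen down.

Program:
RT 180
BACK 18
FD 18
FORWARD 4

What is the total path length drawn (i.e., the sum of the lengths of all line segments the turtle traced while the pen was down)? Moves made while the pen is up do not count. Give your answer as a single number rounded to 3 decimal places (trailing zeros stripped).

Executing turtle program step by step:
Start: pos=(7,2), heading=135, pen down
RT 180: heading 135 -> 315
BK 18: (7,2) -> (-5.728,14.728) [heading=315, draw]
FD 18: (-5.728,14.728) -> (7,2) [heading=315, draw]
FD 4: (7,2) -> (9.828,-0.828) [heading=315, draw]
Final: pos=(9.828,-0.828), heading=315, 3 segment(s) drawn

Segment lengths:
  seg 1: (7,2) -> (-5.728,14.728), length = 18
  seg 2: (-5.728,14.728) -> (7,2), length = 18
  seg 3: (7,2) -> (9.828,-0.828), length = 4
Total = 40

Answer: 40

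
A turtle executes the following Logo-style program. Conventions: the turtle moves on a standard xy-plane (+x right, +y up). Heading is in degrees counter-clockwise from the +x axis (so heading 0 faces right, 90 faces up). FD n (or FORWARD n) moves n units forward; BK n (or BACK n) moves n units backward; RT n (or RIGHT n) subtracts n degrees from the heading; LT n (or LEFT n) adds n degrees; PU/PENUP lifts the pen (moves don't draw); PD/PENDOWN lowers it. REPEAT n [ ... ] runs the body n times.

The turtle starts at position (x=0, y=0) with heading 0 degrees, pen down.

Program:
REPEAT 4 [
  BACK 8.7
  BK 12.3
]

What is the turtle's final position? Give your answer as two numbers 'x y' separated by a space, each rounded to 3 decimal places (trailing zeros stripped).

Executing turtle program step by step:
Start: pos=(0,0), heading=0, pen down
REPEAT 4 [
  -- iteration 1/4 --
  BK 8.7: (0,0) -> (-8.7,0) [heading=0, draw]
  BK 12.3: (-8.7,0) -> (-21,0) [heading=0, draw]
  -- iteration 2/4 --
  BK 8.7: (-21,0) -> (-29.7,0) [heading=0, draw]
  BK 12.3: (-29.7,0) -> (-42,0) [heading=0, draw]
  -- iteration 3/4 --
  BK 8.7: (-42,0) -> (-50.7,0) [heading=0, draw]
  BK 12.3: (-50.7,0) -> (-63,0) [heading=0, draw]
  -- iteration 4/4 --
  BK 8.7: (-63,0) -> (-71.7,0) [heading=0, draw]
  BK 12.3: (-71.7,0) -> (-84,0) [heading=0, draw]
]
Final: pos=(-84,0), heading=0, 8 segment(s) drawn

Answer: -84 0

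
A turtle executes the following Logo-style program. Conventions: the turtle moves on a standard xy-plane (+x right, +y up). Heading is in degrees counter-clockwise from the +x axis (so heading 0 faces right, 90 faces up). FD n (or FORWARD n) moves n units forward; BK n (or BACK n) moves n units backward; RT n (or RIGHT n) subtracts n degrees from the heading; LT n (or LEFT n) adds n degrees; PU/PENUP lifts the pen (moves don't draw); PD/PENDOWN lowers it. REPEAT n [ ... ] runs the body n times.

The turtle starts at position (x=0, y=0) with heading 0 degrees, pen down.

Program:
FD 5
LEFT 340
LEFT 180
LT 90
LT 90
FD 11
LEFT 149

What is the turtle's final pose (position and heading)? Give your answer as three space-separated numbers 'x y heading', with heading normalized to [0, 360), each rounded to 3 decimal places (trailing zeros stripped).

Executing turtle program step by step:
Start: pos=(0,0), heading=0, pen down
FD 5: (0,0) -> (5,0) [heading=0, draw]
LT 340: heading 0 -> 340
LT 180: heading 340 -> 160
LT 90: heading 160 -> 250
LT 90: heading 250 -> 340
FD 11: (5,0) -> (15.337,-3.762) [heading=340, draw]
LT 149: heading 340 -> 129
Final: pos=(15.337,-3.762), heading=129, 2 segment(s) drawn

Answer: 15.337 -3.762 129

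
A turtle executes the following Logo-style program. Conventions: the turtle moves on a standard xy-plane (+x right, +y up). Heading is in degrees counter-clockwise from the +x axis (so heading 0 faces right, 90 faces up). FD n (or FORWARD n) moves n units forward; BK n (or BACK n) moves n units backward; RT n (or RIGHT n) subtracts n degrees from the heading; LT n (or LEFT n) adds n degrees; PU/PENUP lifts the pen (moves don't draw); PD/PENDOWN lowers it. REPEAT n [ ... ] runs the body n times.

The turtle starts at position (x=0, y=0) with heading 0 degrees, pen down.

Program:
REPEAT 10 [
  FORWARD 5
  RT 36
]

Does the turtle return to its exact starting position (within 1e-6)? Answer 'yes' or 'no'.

Executing turtle program step by step:
Start: pos=(0,0), heading=0, pen down
REPEAT 10 [
  -- iteration 1/10 --
  FD 5: (0,0) -> (5,0) [heading=0, draw]
  RT 36: heading 0 -> 324
  -- iteration 2/10 --
  FD 5: (5,0) -> (9.045,-2.939) [heading=324, draw]
  RT 36: heading 324 -> 288
  -- iteration 3/10 --
  FD 5: (9.045,-2.939) -> (10.59,-7.694) [heading=288, draw]
  RT 36: heading 288 -> 252
  -- iteration 4/10 --
  FD 5: (10.59,-7.694) -> (9.045,-12.449) [heading=252, draw]
  RT 36: heading 252 -> 216
  -- iteration 5/10 --
  FD 5: (9.045,-12.449) -> (5,-15.388) [heading=216, draw]
  RT 36: heading 216 -> 180
  -- iteration 6/10 --
  FD 5: (5,-15.388) -> (0,-15.388) [heading=180, draw]
  RT 36: heading 180 -> 144
  -- iteration 7/10 --
  FD 5: (0,-15.388) -> (-4.045,-12.449) [heading=144, draw]
  RT 36: heading 144 -> 108
  -- iteration 8/10 --
  FD 5: (-4.045,-12.449) -> (-5.59,-7.694) [heading=108, draw]
  RT 36: heading 108 -> 72
  -- iteration 9/10 --
  FD 5: (-5.59,-7.694) -> (-4.045,-2.939) [heading=72, draw]
  RT 36: heading 72 -> 36
  -- iteration 10/10 --
  FD 5: (-4.045,-2.939) -> (0,0) [heading=36, draw]
  RT 36: heading 36 -> 0
]
Final: pos=(0,0), heading=0, 10 segment(s) drawn

Start position: (0, 0)
Final position: (0, 0)
Distance = 0; < 1e-6 -> CLOSED

Answer: yes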